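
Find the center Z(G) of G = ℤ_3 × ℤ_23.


Z(G) = {g ∈ G | gx = xg for all x ∈ G}
Direct product of abelian groups is abelian, so Z(G) = G

Z(ℤ_3 × ℤ_23) = ℤ_3 × ℤ_23


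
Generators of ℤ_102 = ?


g generates ℤ_n iff gcd(g,n) = 1
Prime factors of 102: 2, 3, 17
Generators are g ∈ {1,...,101} not divisible by any of these primes.
Generators: {1, 5, 7, 11, 13, 19, 23, 25, 29, 31, 35, 37, 41, 43, 47, 49, 53, 55, 59, 61, 65, 67, 71, 73, 77, 79, 83, 89, 91, 95, 97, 101}
Number of generators = φ(102) = 32

Generators of ℤ_102 = {1, 5, 7, 11, 13, 19, 23, 25, 29, 31, 35, 37, 41, 43, 47, 49, 53, 55, 59, 61, 65, 67, 71, 73, 77, 79, 83, 89, 91, 95, 97, 101}


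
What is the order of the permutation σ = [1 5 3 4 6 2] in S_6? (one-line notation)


Cycle decomposition: (2 5 6)
Cycle lengths: 3
Order = lcm(3) = 3

ord(σ) = 3


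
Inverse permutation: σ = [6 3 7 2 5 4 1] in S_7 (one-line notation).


To find σ⁻¹, swap domain and range:
σ(1) = 6 → σ⁻¹(6) = 1
σ(2) = 3 → σ⁻¹(3) = 2
σ(3) = 7 → σ⁻¹(7) = 3
σ(4) = 2 → σ⁻¹(2) = 4
σ(5) = 5 → σ⁻¹(5) = 5
σ(6) = 4 → σ⁻¹(4) = 6
σ(7) = 1 → σ⁻¹(1) = 7

σ⁻¹ = [7 4 2 6 5 1 3]


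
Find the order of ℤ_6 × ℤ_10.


|A × B| = |A| · |B|
|ℤ_6 × ℤ_10| = 6 × 10 = 60

|ℤ_6 × ℤ_10| = 60


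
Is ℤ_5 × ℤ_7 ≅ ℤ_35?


Comparing ℤ_5 × ℤ_7 and ℤ_35:
gcd(5,7) = 1, so ℤ_5 × ℤ_7 ≅ ℤ_35 (CRT)

Yes, ℤ_5 × ℤ_7 ≅ ℤ_35


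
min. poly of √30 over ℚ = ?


√30 satisfies x² - 30 = 0, irreducible over ℚ since 30 is squarefree

Minimal polynomial: x² - 30


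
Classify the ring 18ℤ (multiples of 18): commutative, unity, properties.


18ℤ is a commutative ring under +,× but has no multiplicative identity (1 ∉ 18ℤ); it has no zero divisors, but without unity it is not an integral domain
Commutative: Yes
Integral domain: No
Has unity: No

18ℤ (multiples of 18): Commutative=Yes, Unity=No


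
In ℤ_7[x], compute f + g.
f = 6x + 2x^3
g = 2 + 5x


Add coefficients mod 7:
x^0: 0 + 2 = 2 (mod 7)
x^1: 6 + 5 = 4 (mod 7)
x^2: 0 + 0 = 0 (mod 7)
x^3: 2 + 0 = 2 (mod 7)
Result: 2 + 4x + 2x^3

f + g = 2 + 4x + 2x^3


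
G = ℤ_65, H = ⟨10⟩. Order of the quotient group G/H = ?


|⟨10⟩| = n / gcd(10, 65) = 65 / 5 = 13
H is normal (ℤ_65 is abelian).
|G/H| = |G| / |H| = 65 / 13 = 5

|G/H| = 5


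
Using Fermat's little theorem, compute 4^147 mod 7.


Fermat's little theorem: if p is prime and gcd(a,p)=1, then a^(p-1) ≡ 1 (mod p)
p = 7 is prime, gcd(4,7) = 1
Reduce exponent: 147 mod 6 = 3
So 4^147 ≡ 4^3 (mod 7)
4^3 mod 7 = 1

4^147 ≡ 1 (mod 7)


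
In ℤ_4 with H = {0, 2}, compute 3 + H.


3 + H = {3 + h (mod 4) : h ∈ H}
3+0=3, 3+2=1
3 + H = {1, 3} = 1 + H

3 + H = {1, 3}


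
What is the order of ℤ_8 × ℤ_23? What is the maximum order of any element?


|ℤ_8 × ℤ_23| = 8 × 23 = 184
Max element order = lcm(8,23) = 184
Cyclic? Yes (gcd=1)

|ℤ_8×ℤ_23| = 184, max element order = 184


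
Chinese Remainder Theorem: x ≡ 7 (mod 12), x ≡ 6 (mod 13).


m₁ = 12, m₂ = 13, gcd = 1, so CRT applies. M = m₁·m₂ = 156
Let M₁ = M/m₁ = 13, M₂ = M/m₂ = 12
Find y₁ ≡ M₁⁻¹ (mod m₁): 13⁻¹ ≡ 1 (mod 12)
Find y₂ ≡ M₂⁻¹ (mod m₂): 12⁻¹ ≡ 12 (mod 13)
x = a₁·M₁·y₁ + a₂·M₂·y₂ = 7·13·1 + 6·12·12 = 955
Reduce mod 156: x ≡ 19
Check: 19 mod 12 = 7 ✓, 19 mod 13 = 6 ✓

x ≡ 19 (mod 156)


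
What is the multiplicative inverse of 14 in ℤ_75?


Use the extended Euclidean algorithm to write 1 = 14·s + 75·t; then s mod 75 is the inverse.
Euclidean algorithm:
  14 = 0·75 + 14
  75 = 5·14 + 5
  14 = 2·5 + 4
  5 = 1·4 + 1
  4 = 4·1 + 0
gcd(14,75) = 1
Back-substitution gives: 14·(-16) + 75·(3) = 1
So 14⁻¹ ≡ -16 ≡ 59 (mod 75)
Check: 14 × 59 = 826 ≡ 1 (mod 75) ✓

14⁻¹ ≡ 59 (mod 75)


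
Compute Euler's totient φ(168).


Factor n: 168 = 2^3 × 3 × 7
φ(n) = n · ∏(1 - 1/p) over distinct primes p | n
φ(168) = 168 · (1 - 1/2) · (1 - 1/3) · (1 - 1/7) = 48

φ(168) = 48


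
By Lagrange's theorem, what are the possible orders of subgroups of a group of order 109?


Lagrange's theorem: |H| divides |G|
|G| = 109
Divisors of 109: 1, 109

Possible subgroup orders: {1, 109}


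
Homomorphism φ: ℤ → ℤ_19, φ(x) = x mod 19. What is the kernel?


Kernel = preimage of identity
ker(φ) = {x ∈ ℤ : x ≡ 0 (mod 19)} = 19ℤ = {0, ±19, ±38, ...}

ker(φ) = 19ℤ


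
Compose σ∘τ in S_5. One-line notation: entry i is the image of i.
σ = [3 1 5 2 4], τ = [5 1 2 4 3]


σ∘τ: apply τ first, then σ
1 →τ 5 →σ 4
2 →τ 1 →σ 3
3 →τ 2 →σ 1
4 →τ 4 →σ 2
5 →τ 3 →σ 5

σ∘τ = [4 3 1 2 5]


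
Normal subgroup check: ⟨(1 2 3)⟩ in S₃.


H = ⟨(1 2 3)⟩ in S₃
⟨(1 2 3)⟩ has order 3 and index 2 in S₃; index-2 subgroups are normal

Yes, normal subgroup


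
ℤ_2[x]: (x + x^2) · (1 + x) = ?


Expand and collect like terms; reduce coefficients mod 2:
x^0: 0·1 = 0 ≡ 0 (mod 2)
x^1: 0·1 + 1·1 = 1 ≡ 1 (mod 2)
x^2: 1·1 + 1·1 = 2 ≡ 0 (mod 2)
x^3: 1·1 = 1 ≡ 1 (mod 2)
Result: x + x^3

f · g = x + x^3


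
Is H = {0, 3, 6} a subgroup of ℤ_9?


Subgroup test for H = {0, 3, 6} in (ℤ_9, +):
(1) 0 ∈ H? Yes
(2) Closure: for all a,b ∈ H, (a+b) mod 9 ∈ H? Yes
(3) Inverses: for all a ∈ H, -a mod 9 ∈ H? Yes

Yes, H is a subgroup of ℤ_9


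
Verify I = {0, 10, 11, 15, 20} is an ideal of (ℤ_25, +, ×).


Check ideal conditions for I = {0, 10, 11, 15, 20} in ℤ_25:
(1) I is an additive subgroup? No
(2) For r ∈ ℤ_25 and a ∈ I: r·a ∈ I? No  [counterexample: r=2, a=11, r·a mod 25 = 22 ∉ I]

No, I is not an ideal of ℤ_25


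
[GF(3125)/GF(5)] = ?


GF(3125) = GF(5^5), so the extension degree is 5

[GF(3125)/GF(5)] = 5


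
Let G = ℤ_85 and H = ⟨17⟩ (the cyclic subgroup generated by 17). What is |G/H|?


|⟨17⟩| = n / gcd(17, 85) = 85 / 17 = 5
H is normal (ℤ_85 is abelian).
|G/H| = |G| / |H| = 85 / 5 = 17

|G/H| = 17


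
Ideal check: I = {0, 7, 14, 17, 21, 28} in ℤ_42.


Check ideal conditions for I = {0, 7, 14, 17, 21, 28} in ℤ_42:
(1) I is an additive subgroup? No
(2) For r ∈ ℤ_42 and a ∈ I: r·a ∈ I? No  [counterexample: r=2, a=17, r·a mod 42 = 34 ∉ I]

No, I is not an ideal of ℤ_42


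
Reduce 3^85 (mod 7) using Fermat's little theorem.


Fermat's little theorem: if p is prime and gcd(a,p)=1, then a^(p-1) ≡ 1 (mod p)
p = 7 is prime, gcd(3,7) = 1
Reduce exponent: 85 mod 6 = 1
So 3^85 ≡ 3^1 (mod 7)
3^1 mod 7 = 3

3^85 ≡ 3 (mod 7)


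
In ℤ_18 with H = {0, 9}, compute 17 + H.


17 + H = {17 + h (mod 18) : h ∈ H}
17+0=17, 17+9=8
17 + H = {8, 17} = 8 + H

17 + H = {8, 17}


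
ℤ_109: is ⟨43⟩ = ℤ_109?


g generates ℤ_n iff gcd(g, n) = 1
gcd(43, 109) = 1
Since gcd = 1, 43 is a generator.

Yes, 43 generates ℤ_109


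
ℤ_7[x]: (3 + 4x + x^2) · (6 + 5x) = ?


Expand and collect like terms; reduce coefficients mod 7:
x^0: 3·6 = 18 ≡ 4 (mod 7)
x^1: 3·5 + 4·6 = 39 ≡ 4 (mod 7)
x^2: 4·5 + 1·6 = 26 ≡ 5 (mod 7)
x^3: 1·5 = 5 ≡ 5 (mod 7)
Result: 4 + 4x + 5x^2 + 5x^3

f · g = 4 + 4x + 5x^2 + 5x^3


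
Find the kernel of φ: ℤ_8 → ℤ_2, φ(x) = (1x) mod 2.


Kernel = preimage of identity
ker(φ) = {x ∈ ℤ_8 : 1x ≡ 0 (mod 2)}. Since 2 | 8, φ is well-defined. The kernel is the cyclic subgroup ⟨2⟩ of ℤ_8 (order 4), i.e. {0, 2, 4, 6}

ker(φ) = {0, 2, 4, 6}


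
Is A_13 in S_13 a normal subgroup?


H = A_13 in S_13
A_13 has index 2 in S_13, and every subgroup of index 2 is normal

Yes, normal subgroup


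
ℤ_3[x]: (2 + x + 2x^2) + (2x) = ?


Add coefficients mod 3:
x^0: 2 + 0 = 2 (mod 3)
x^1: 1 + 2 = 0 (mod 3)
x^2: 2 + 0 = 2 (mod 3)
Result: 2 + 2x^2

f + g = 2 + 2x^2


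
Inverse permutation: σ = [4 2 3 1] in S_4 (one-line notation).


To find σ⁻¹, swap domain and range:
σ(1) = 4 → σ⁻¹(4) = 1
σ(2) = 2 → σ⁻¹(2) = 2
σ(3) = 3 → σ⁻¹(3) = 3
σ(4) = 1 → σ⁻¹(1) = 4

σ⁻¹ = [4 2 3 1]


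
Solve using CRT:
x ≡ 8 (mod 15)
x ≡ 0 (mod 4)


m₁ = 15, m₂ = 4, gcd = 1, so CRT applies. M = m₁·m₂ = 60
Let M₁ = M/m₁ = 4, M₂ = M/m₂ = 15
Find y₁ ≡ M₁⁻¹ (mod m₁): 4⁻¹ ≡ 4 (mod 15)
Find y₂ ≡ M₂⁻¹ (mod m₂): 15⁻¹ ≡ 3 (mod 4)
x = a₁·M₁·y₁ + a₂·M₂·y₂ = 8·4·4 + 0·15·3 = 128
Reduce mod 60: x ≡ 8
Check: 8 mod 15 = 8 ✓, 8 mod 4 = 0 ✓

x ≡ 8 (mod 60)


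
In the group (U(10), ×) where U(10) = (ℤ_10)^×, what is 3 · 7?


Operation: multiplication mod 10
3 · 7 = (a × b) mod 10 with a = 3, b = 7

3 · 7 = 1


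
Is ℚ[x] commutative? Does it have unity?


Polynomial ring over ℚ (an integral domain) is a commutative integral domain with unity 1
Commutative: Yes
Integral domain: Yes
Has unity: Yes

ℚ[x]: Commutative=Yes, Unity=Yes


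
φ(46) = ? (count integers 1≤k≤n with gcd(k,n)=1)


Factor n: 46 = 2 × 23
φ(n) = n · ∏(1 - 1/p) over distinct primes p | n
φ(46) = 46 · (1 - 1/2) · (1 - 1/23) = 22

φ(46) = 22


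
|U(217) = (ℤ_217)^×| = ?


U(n) is the group of units mod n; |U(n)| = φ(n)
|U(217)| = φ(217) = 180

|U(217) = (ℤ_217)^×| = 180


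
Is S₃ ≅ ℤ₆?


Comparing S₃ and ℤ₆:
S₃ is non-abelian, ℤ₆ is abelian

No, S₃ ≇ ℤ₆


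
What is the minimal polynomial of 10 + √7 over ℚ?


Let α = 10 + √7. Then α - 10 = √7, so (α - 10)² = 7, giving α² - 20α + 93 = 0. Degree 2 and α ∉ ℚ, so this is the minimal polynomial.

Minimal polynomial: x² - 20x + 93


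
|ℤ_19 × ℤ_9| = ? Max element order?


|ℤ_19 × ℤ_9| = 19 × 9 = 171
Max element order = lcm(19,9) = 171
Cyclic? Yes (gcd=1)

|ℤ_19×ℤ_9| = 171, max element order = 171


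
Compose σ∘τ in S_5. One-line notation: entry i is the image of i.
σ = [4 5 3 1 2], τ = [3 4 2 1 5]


σ∘τ: apply τ first, then σ
1 →τ 3 →σ 3
2 →τ 4 →σ 1
3 →τ 2 →σ 5
4 →τ 1 →σ 4
5 →τ 5 →σ 2

σ∘τ = [3 1 5 4 2]


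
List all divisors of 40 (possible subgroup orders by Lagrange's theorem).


Lagrange's theorem: |H| divides |G|
|G| = 40
Divisors of 40: 1, 2, 4, 5, 8, 10, 20, 40

Possible subgroup orders: {1, 2, 4, 5, 8, 10, 20, 40}


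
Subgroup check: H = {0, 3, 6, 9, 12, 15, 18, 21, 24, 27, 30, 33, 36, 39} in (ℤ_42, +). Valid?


Subgroup test for H = {0, 3, 6, 9, 12, 15, 18, 21, 24, 27, 30, 33, 36, 39} in (ℤ_42, +):
(1) 0 ∈ H? Yes
(2) Closure: for all a,b ∈ H, (a+b) mod 42 ∈ H? Yes
(3) Inverses: for all a ∈ H, -a mod 42 ∈ H? Yes

Yes, H is a subgroup of ℤ_42


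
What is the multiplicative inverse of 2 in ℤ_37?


Use the extended Euclidean algorithm to write 1 = 2·s + 37·t; then s mod 37 is the inverse.
Euclidean algorithm:
  2 = 0·37 + 2
  37 = 18·2 + 1
  2 = 2·1 + 0
gcd(2,37) = 1
Back-substitution gives: 2·(-18) + 37·(1) = 1
So 2⁻¹ ≡ -18 ≡ 19 (mod 37)
Check: 2 × 19 = 38 ≡ 1 (mod 37) ✓

2⁻¹ ≡ 19 (mod 37)


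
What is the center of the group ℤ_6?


Z(G) = {g ∈ G | gx = xg for all x ∈ G}
ℤ_6 is abelian, so Z(G) = G

Z(ℤ_6) = ℤ_6


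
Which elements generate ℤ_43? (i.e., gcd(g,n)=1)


g generates ℤ_n iff gcd(g,n) = 1
Prime factors of 43: 43
Generators are g ∈ {1,...,42} not divisible by any of these primes.
Generators: {1, 2, 3, 4, 5, 6, 7, 8, 9, 10, 11, 12, 13, 14, 15, 16, 17, 18, 19, 20, 21, 22, 23, 24, 25, 26, 27, 28, 29, 30, 31, 32, 33, 34, 35, 36, 37, 38, 39, 40, 41, 42}
Number of generators = φ(43) = 42

Generators of ℤ_43 = {1, 2, 3, 4, 5, 6, 7, 8, 9, 10, 11, 12, 13, 14, 15, 16, 17, 18, 19, 20, 21, 22, 23, 24, 25, 26, 27, 28, 29, 30, 31, 32, 33, 34, 35, 36, 37, 38, 39, 40, 41, 42}


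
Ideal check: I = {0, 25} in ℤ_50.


Check ideal conditions for I = {0, 25} in ℤ_50:
(1) I is an additive subgroup? Yes
(2) For r ∈ ℤ_50 and a ∈ I: r·a ∈ I? Yes

Yes, I is an ideal of ℤ_50


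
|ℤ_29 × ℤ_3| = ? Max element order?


|ℤ_29 × ℤ_3| = 29 × 3 = 87
Max element order = lcm(29,3) = 87
Cyclic? Yes (gcd=1)

|ℤ_29×ℤ_3| = 87, max element order = 87


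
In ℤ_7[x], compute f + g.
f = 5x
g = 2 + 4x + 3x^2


Add coefficients mod 7:
x^0: 0 + 2 = 2 (mod 7)
x^1: 5 + 4 = 2 (mod 7)
x^2: 0 + 3 = 3 (mod 7)
Result: 2 + 2x + 3x^2

f + g = 2 + 2x + 3x^2


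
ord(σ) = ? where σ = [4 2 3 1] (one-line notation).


Cycle decomposition: (1 4)
Cycle lengths: 2
Order = lcm(2) = 2

ord(σ) = 2


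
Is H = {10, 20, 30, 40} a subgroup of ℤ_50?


Subgroup test for H = {10, 20, 30, 40} in (ℤ_50, +):
(1) 0 ∈ H? No
(2) Closure: for all a,b ∈ H, (a+b) mod 50 ∈ H? No  [counterexample: 10 + 40 = 0 ∉ H]
(3) Inverses: for all a ∈ H, -a mod 50 ∈ H? Yes

No, H is not a subgroup of ℤ_50


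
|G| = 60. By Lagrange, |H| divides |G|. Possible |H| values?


Lagrange's theorem: |H| divides |G|
|G| = 60
Divisors of 60: 1, 2, 3, 4, 5, 6, 10, 12, 15, 20, 30, 60

Possible subgroup orders: {1, 2, 3, 4, 5, 6, 10, 12, 15, 20, 30, 60}


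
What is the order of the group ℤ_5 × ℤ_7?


|A × B| = |A| · |B|
|ℤ_5 × ℤ_7| = 5 × 7 = 35

|ℤ_5 × ℤ_7| = 35


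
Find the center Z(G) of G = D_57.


Z(G) = {g ∈ G | gx = xg for all x ∈ G}
For odd n, Z(D_n) = {e}: no nontrivial rotation commutes with all reflections

Z(D_57) = {e}


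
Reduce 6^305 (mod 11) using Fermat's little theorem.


Fermat's little theorem: if p is prime and gcd(a,p)=1, then a^(p-1) ≡ 1 (mod p)
p = 11 is prime, gcd(6,11) = 1
Reduce exponent: 305 mod 10 = 5
So 6^305 ≡ 6^5 (mod 11)
6^5 mod 11 = 10

6^305 ≡ 10 (mod 11)


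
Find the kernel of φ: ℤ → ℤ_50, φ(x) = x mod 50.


Kernel = preimage of identity
ker(φ) = {x ∈ ℤ : x ≡ 0 (mod 50)} = 50ℤ = {0, ±50, ±100, ...}

ker(φ) = 50ℤ


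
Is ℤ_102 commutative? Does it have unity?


ℤ_102 is a commutative ring with unity 1; 102 = 2×51 is composite, so 2·51 ≡ 0 gives zero divisors (not an integral domain)
Commutative: Yes
Integral domain: No
Has unity: Yes

ℤ_102: Commutative=Yes, Unity=Yes


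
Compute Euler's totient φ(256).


Factor n: 256 = 2^8
φ(n) = n · ∏(1 - 1/p) over distinct primes p | n
φ(256) = 256 · (1 - 1/2) = 128

φ(256) = 128


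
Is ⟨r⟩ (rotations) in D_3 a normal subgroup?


H = ⟨r⟩ (rotations) in D_3
The rotation subgroup ⟨r⟩ has index 2 in D_3, so it is normal

Yes, normal subgroup


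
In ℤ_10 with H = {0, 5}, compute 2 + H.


2 + H = {2 + h (mod 10) : h ∈ H}
2+0=2, 2+5=7

2 + H = {2, 7}


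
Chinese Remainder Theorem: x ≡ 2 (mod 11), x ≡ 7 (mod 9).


m₁ = 11, m₂ = 9, gcd = 1, so CRT applies. M = m₁·m₂ = 99
Let M₁ = M/m₁ = 9, M₂ = M/m₂ = 11
Find y₁ ≡ M₁⁻¹ (mod m₁): 9⁻¹ ≡ 5 (mod 11)
Find y₂ ≡ M₂⁻¹ (mod m₂): 11⁻¹ ≡ 5 (mod 9)
x = a₁·M₁·y₁ + a₂·M₂·y₂ = 2·9·5 + 7·11·5 = 475
Reduce mod 99: x ≡ 79
Check: 79 mod 11 = 2 ✓, 79 mod 9 = 7 ✓

x ≡ 79 (mod 99)


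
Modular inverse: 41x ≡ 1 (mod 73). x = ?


Use the extended Euclidean algorithm to write 1 = 41·s + 73·t; then s mod 73 is the inverse.
Euclidean algorithm:
  41 = 0·73 + 41
  73 = 1·41 + 32
  41 = 1·32 + 9
  32 = 3·9 + 5
  9 = 1·5 + 4
  5 = 1·4 + 1
  4 = 4·1 + 0
gcd(41,73) = 1
Back-substitution gives: 41·(-16) + 73·(9) = 1
So 41⁻¹ ≡ -16 ≡ 57 (mod 73)
Check: 41 × 57 = 2337 ≡ 1 (mod 73) ✓

41⁻¹ ≡ 57 (mod 73)


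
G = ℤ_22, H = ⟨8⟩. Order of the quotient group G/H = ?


|⟨8⟩| = n / gcd(8, 22) = 22 / 2 = 11
H is normal (ℤ_22 is abelian).
|G/H| = |G| / |H| = 22 / 11 = 2

|G/H| = 2


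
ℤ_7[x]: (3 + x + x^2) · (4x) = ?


Expand and collect like terms; reduce coefficients mod 7:
x^0: 3·0 = 0 ≡ 0 (mod 7)
x^1: 3·4 + 1·0 = 12 ≡ 5 (mod 7)
x^2: 1·4 + 1·0 = 4 ≡ 4 (mod 7)
x^3: 1·4 = 4 ≡ 4 (mod 7)
Result: 5x + 4x^2 + 4x^3

f · g = 5x + 4x^2 + 4x^3


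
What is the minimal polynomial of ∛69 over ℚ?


∛69 satisfies x³ - 69 = 0, irreducible over ℚ (no rational root; 69 is not a perfect cube)

Minimal polynomial: x³ - 69


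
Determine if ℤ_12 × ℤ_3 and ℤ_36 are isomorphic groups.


Comparing ℤ_12 × ℤ_3 and ℤ_36:
gcd(12,3) = 3 ≠ 1. Max element order in ℤ_12×ℤ_3 is lcm(12,3) = 12 < 36, so it has no element of order 36

No, ℤ_12 × ℤ_3 ≇ ℤ_36


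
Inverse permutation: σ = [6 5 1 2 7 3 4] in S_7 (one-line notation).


To find σ⁻¹, swap domain and range:
σ(1) = 6 → σ⁻¹(6) = 1
σ(2) = 5 → σ⁻¹(5) = 2
σ(3) = 1 → σ⁻¹(1) = 3
σ(4) = 2 → σ⁻¹(2) = 4
σ(5) = 7 → σ⁻¹(7) = 5
σ(6) = 3 → σ⁻¹(3) = 6
σ(7) = 4 → σ⁻¹(4) = 7

σ⁻¹ = [3 4 6 7 2 1 5]


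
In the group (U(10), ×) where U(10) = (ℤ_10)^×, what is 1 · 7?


Operation: multiplication mod 10
1 · 7 = (a × b) mod 10 with a = 1, b = 7

1 · 7 = 7


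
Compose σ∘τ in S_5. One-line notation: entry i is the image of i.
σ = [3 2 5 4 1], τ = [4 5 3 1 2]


σ∘τ: apply τ first, then σ
1 →τ 4 →σ 4
2 →τ 5 →σ 1
3 →τ 3 →σ 5
4 →τ 1 →σ 3
5 →τ 2 →σ 2

σ∘τ = [4 1 5 3 2]


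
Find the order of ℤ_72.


ℤ_n has n elements.

|ℤ_72| = 72


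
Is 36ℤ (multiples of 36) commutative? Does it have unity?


36ℤ is a commutative ring under +,× but has no multiplicative identity (1 ∉ 36ℤ); it has no zero divisors, but without unity it is not an integral domain
Commutative: Yes
Integral domain: No
Has unity: No

36ℤ (multiples of 36): Commutative=Yes, Unity=No


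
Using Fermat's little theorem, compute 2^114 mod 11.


Fermat's little theorem: if p is prime and gcd(a,p)=1, then a^(p-1) ≡ 1 (mod p)
p = 11 is prime, gcd(2,11) = 1
Reduce exponent: 114 mod 10 = 4
So 2^114 ≡ 2^4 (mod 11)
2^4 mod 11 = 5

2^114 ≡ 5 (mod 11)


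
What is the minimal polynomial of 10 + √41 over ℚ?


Let α = 10 + √41. Then α - 10 = √41, so (α - 10)² = 41, giving α² - 20α + 59 = 0. Degree 2 and α ∉ ℚ, so this is the minimal polynomial.

Minimal polynomial: x² - 20x + 59


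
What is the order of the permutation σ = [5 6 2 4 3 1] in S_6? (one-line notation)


Cycle decomposition: (1 5 3 2 6)
Cycle lengths: 5
Order = lcm(5) = 5

ord(σ) = 5


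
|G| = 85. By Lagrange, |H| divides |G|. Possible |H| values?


Lagrange's theorem: |H| divides |G|
|G| = 85
Divisors of 85: 1, 5, 17, 85

Possible subgroup orders: {1, 5, 17, 85}


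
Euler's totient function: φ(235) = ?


Factor n: 235 = 5 × 47
φ(n) = n · ∏(1 - 1/p) over distinct primes p | n
φ(235) = 235 · (1 - 1/5) · (1 - 1/47) = 184

φ(235) = 184


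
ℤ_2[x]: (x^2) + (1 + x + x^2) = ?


Add coefficients mod 2:
x^0: 0 + 1 = 1 (mod 2)
x^1: 0 + 1 = 1 (mod 2)
x^2: 1 + 1 = 0 (mod 2)
Result: 1 + x

f + g = 1 + x


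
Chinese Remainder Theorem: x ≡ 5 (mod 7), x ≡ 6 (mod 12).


m₁ = 7, m₂ = 12, gcd = 1, so CRT applies. M = m₁·m₂ = 84
Let M₁ = M/m₁ = 12, M₂ = M/m₂ = 7
Find y₁ ≡ M₁⁻¹ (mod m₁): 12⁻¹ ≡ 3 (mod 7)
Find y₂ ≡ M₂⁻¹ (mod m₂): 7⁻¹ ≡ 7 (mod 12)
x = a₁·M₁·y₁ + a₂·M₂·y₂ = 5·12·3 + 6·7·7 = 474
Reduce mod 84: x ≡ 54
Check: 54 mod 7 = 5 ✓, 54 mod 12 = 6 ✓

x ≡ 54 (mod 84)


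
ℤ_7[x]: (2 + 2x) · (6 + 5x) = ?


Expand and collect like terms; reduce coefficients mod 7:
x^0: 2·6 = 12 ≡ 5 (mod 7)
x^1: 2·5 + 2·6 = 22 ≡ 1 (mod 7)
x^2: 2·5 = 10 ≡ 3 (mod 7)
Result: 5 + x + 3x^2

f · g = 5 + x + 3x^2


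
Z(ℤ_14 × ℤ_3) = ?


Z(G) = {g ∈ G | gx = xg for all x ∈ G}
Direct product of abelian groups is abelian, so Z(G) = G

Z(ℤ_14 × ℤ_3) = ℤ_14 × ℤ_3


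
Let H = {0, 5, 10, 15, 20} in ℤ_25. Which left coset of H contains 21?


21 + H = {21 + h (mod 25) : h ∈ H}
21+0=21, 21+5=1, 21+10=6, 21+15=11, 21+20=16
21 + H = {1, 6, 11, 16, 21} = 1 + H

21 + H = {1, 6, 11, 16, 21}


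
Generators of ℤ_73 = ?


g generates ℤ_n iff gcd(g,n) = 1
Prime factors of 73: 73
Generators are g ∈ {1,...,72} not divisible by any of these primes.
Generators: {1, 2, 3, 4, 5, 6, 7, 8, 9, 10, 11, 12, 13, 14, 15, 16, 17, 18, 19, 20, 21, 22, 23, 24, 25, 26, 27, 28, 29, 30, 31, 32, 33, 34, 35, 36, 37, 38, 39, 40, 41, 42, 43, 44, 45, 46, 47, 48, 49, 50, 51, 52, 53, 54, 55, 56, 57, 58, 59, 60, 61, 62, 63, 64, 65, 66, 67, 68, 69, 70, 71, 72}
Number of generators = φ(73) = 72

Generators of ℤ_73 = {1, 2, 3, 4, 5, 6, 7, 8, 9, 10, 11, 12, 13, 14, 15, 16, 17, 18, 19, 20, 21, 22, 23, 24, 25, 26, 27, 28, 29, 30, 31, 32, 33, 34, 35, 36, 37, 38, 39, 40, 41, 42, 43, 44, 45, 46, 47, 48, 49, 50, 51, 52, 53, 54, 55, 56, 57, 58, 59, 60, 61, 62, 63, 64, 65, 66, 67, 68, 69, 70, 71, 72}


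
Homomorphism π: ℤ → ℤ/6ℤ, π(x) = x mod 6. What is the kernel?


Kernel = preimage of identity
ker(π) = multiples of 6 = 6ℤ

ker(π) = 6ℤ


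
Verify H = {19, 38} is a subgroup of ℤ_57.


Subgroup test for H = {19, 38} in (ℤ_57, +):
(1) 0 ∈ H? No
(2) Closure: for all a,b ∈ H, (a+b) mod 57 ∈ H? No  [counterexample: 19 + 38 = 0 ∉ H]
(3) Inverses: for all a ∈ H, -a mod 57 ∈ H? Yes

No, H is not a subgroup of ℤ_57


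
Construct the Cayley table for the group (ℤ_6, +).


Elements: {0, 1, 2, 3, 4, 5}
Operation: addition mod 6
Entry (a, b) = (a + b) mod 6

Cayley table:
  | 0 | 1 | 2 | 3 | 4 | 5
0 | 0 | 1 | 2 | 3 | 4 | 5
1 | 1 | 2 | 3 | 4 | 5 | 0
2 | 2 | 3 | 4 | 5 | 0 | 1
3 | 3 | 4 | 5 | 0 | 1 | 2
4 | 4 | 5 | 0 | 1 | 2 | 3
5 | 5 | 0 | 1 | 2 | 3 | 4


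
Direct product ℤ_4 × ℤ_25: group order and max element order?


|ℤ_4 × ℤ_25| = 4 × 25 = 100
Max element order = lcm(4,25) = 100
Cyclic? Yes (gcd=1)

|ℤ_4×ℤ_25| = 100, max element order = 100


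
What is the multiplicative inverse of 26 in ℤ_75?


Use the extended Euclidean algorithm to write 1 = 26·s + 75·t; then s mod 75 is the inverse.
Euclidean algorithm:
  26 = 0·75 + 26
  75 = 2·26 + 23
  26 = 1·23 + 3
  23 = 7·3 + 2
  3 = 1·2 + 1
  2 = 2·1 + 0
gcd(26,75) = 1
Back-substitution gives: 26·(26) + 75·(-9) = 1
So 26⁻¹ ≡ 26 ≡ 26 (mod 75)
Check: 26 × 26 = 676 ≡ 1 (mod 75) ✓

26⁻¹ ≡ 26 (mod 75)


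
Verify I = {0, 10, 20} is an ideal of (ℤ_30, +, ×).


Check ideal conditions for I = {0, 10, 20} in ℤ_30:
(1) I is an additive subgroup? Yes
(2) For r ∈ ℤ_30 and a ∈ I: r·a ∈ I? Yes

Yes, I is an ideal of ℤ_30


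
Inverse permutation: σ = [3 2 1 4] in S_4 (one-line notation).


To find σ⁻¹, swap domain and range:
σ(1) = 3 → σ⁻¹(3) = 1
σ(2) = 2 → σ⁻¹(2) = 2
σ(3) = 1 → σ⁻¹(1) = 3
σ(4) = 4 → σ⁻¹(4) = 4

σ⁻¹ = [3 2 1 4]


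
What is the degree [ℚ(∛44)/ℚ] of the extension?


∛44 has minimal polynomial x³ - 44 (irreducible over ℚ since 44 is not a perfect cube)

[ℚ(∛44)/ℚ] = 3


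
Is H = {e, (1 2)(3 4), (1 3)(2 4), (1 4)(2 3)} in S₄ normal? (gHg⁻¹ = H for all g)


H = {e, (1 2)(3 4), (1 3)(2 4), (1 4)(2 3)} in S₄
This is the Klein four-group V₄; it is normal in S₄ (it is a union of conjugacy classes)

Yes, normal subgroup


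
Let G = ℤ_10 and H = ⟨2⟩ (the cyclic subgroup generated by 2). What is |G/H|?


|⟨2⟩| = n / gcd(2, 10) = 10 / 2 = 5
H is normal (ℤ_10 is abelian).
|G/H| = |G| / |H| = 10 / 5 = 2

|G/H| = 2


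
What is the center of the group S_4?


Z(G) = {g ∈ G | gx = xg for all x ∈ G}
S_n is non-abelian for n ≥ 3; Z(S_4) is trivial

Z(S_4) = {e}


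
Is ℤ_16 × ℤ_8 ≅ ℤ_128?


Comparing ℤ_16 × ℤ_8 and ℤ_128:
gcd(16,8) = 8 ≠ 1. Max element order in ℤ_16×ℤ_8 is lcm(16,8) = 16 < 128, so it has no element of order 128

No, ℤ_16 × ℤ_8 ≇ ℤ_128


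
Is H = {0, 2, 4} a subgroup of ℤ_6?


Subgroup test for H = {0, 2, 4} in (ℤ_6, +):
(1) 0 ∈ H? Yes
(2) Closure: for all a,b ∈ H, (a+b) mod 6 ∈ H? Yes
(3) Inverses: for all a ∈ H, -a mod 6 ∈ H? Yes

Yes, H is a subgroup of ℤ_6


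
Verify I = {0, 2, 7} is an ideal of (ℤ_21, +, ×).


Check ideal conditions for I = {0, 2, 7} in ℤ_21:
(1) I is an additive subgroup? No
(2) For r ∈ ℤ_21 and a ∈ I: r·a ∈ I? No  [counterexample: r=2, a=2, r·a mod 21 = 4 ∉ I]

No, I is not an ideal of ℤ_21


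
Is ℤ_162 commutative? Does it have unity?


ℤ_162 is a commutative ring with unity 1; 162 = 2×81 is composite, so 2·81 ≡ 0 gives zero divisors (not an integral domain)
Commutative: Yes
Integral domain: No
Has unity: Yes

ℤ_162: Commutative=Yes, Unity=Yes


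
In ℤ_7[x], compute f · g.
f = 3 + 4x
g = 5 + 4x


Expand and collect like terms; reduce coefficients mod 7:
x^0: 3·5 = 15 ≡ 1 (mod 7)
x^1: 3·4 + 4·5 = 32 ≡ 4 (mod 7)
x^2: 4·4 = 16 ≡ 2 (mod 7)
Result: 1 + 4x + 2x^2

f · g = 1 + 4x + 2x^2


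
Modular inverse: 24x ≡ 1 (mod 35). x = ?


Use the extended Euclidean algorithm to write 1 = 24·s + 35·t; then s mod 35 is the inverse.
Euclidean algorithm:
  24 = 0·35 + 24
  35 = 1·24 + 11
  24 = 2·11 + 2
  11 = 5·2 + 1
  2 = 2·1 + 0
gcd(24,35) = 1
Back-substitution gives: 24·(-16) + 35·(11) = 1
So 24⁻¹ ≡ -16 ≡ 19 (mod 35)
Check: 24 × 19 = 456 ≡ 1 (mod 35) ✓

24⁻¹ ≡ 19 (mod 35)


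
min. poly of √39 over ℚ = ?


√39 satisfies x² - 39 = 0, irreducible over ℚ since 39 is squarefree

Minimal polynomial: x² - 39


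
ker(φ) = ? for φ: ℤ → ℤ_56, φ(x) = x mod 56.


Kernel = preimage of identity
ker(φ) = {x ∈ ℤ : x ≡ 0 (mod 56)} = 56ℤ = {0, ±56, ±112, ...}

ker(φ) = 56ℤ


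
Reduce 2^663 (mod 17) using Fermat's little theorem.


Fermat's little theorem: if p is prime and gcd(a,p)=1, then a^(p-1) ≡ 1 (mod p)
p = 17 is prime, gcd(2,17) = 1
Reduce exponent: 663 mod 16 = 7
So 2^663 ≡ 2^7 (mod 17)
2^7 mod 17 = 9

2^663 ≡ 9 (mod 17)


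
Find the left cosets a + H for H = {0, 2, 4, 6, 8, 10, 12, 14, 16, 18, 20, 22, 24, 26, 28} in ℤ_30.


H = {0, 2, 4, 6, 8, 10, 12, 14, 16, 18, 20, 22, 24, 26, 28}, |H| = 15
Number of cosets = |G|/|H| = 30/15 = 2
0 + H = {0, 2, 4, 6, 8, 10, 12, 14, 16, 18, 20, 22, 24, 26, 28}
1 + H = {1, 3, 5, 7, 9, 11, 13, 15, 17, 19, 21, 23, 25, 27, 29}

Cosets: 0+H={0,2,4,6,8,10,12,14,16,18,20,22,24,26,28}; 1+H={1,3,5,7,9,11,13,15,17,19,21,23,25,27,29}


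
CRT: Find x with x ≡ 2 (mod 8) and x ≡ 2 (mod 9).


m₁ = 8, m₂ = 9, gcd = 1, so CRT applies. M = m₁·m₂ = 72
Let M₁ = M/m₁ = 9, M₂ = M/m₂ = 8
Find y₁ ≡ M₁⁻¹ (mod m₁): 9⁻¹ ≡ 1 (mod 8)
Find y₂ ≡ M₂⁻¹ (mod m₂): 8⁻¹ ≡ 8 (mod 9)
x = a₁·M₁·y₁ + a₂·M₂·y₂ = 2·9·1 + 2·8·8 = 146
Reduce mod 72: x ≡ 2
Check: 2 mod 8 = 2 ✓, 2 mod 9 = 2 ✓

x ≡ 2 (mod 72)


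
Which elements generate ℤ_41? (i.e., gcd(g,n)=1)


g generates ℤ_n iff gcd(g,n) = 1
Prime factors of 41: 41
Generators are g ∈ {1,...,40} not divisible by any of these primes.
Generators: {1, 2, 3, 4, 5, 6, 7, 8, 9, 10, 11, 12, 13, 14, 15, 16, 17, 18, 19, 20, 21, 22, 23, 24, 25, 26, 27, 28, 29, 30, 31, 32, 33, 34, 35, 36, 37, 38, 39, 40}
Number of generators = φ(41) = 40

Generators of ℤ_41 = {1, 2, 3, 4, 5, 6, 7, 8, 9, 10, 11, 12, 13, 14, 15, 16, 17, 18, 19, 20, 21, 22, 23, 24, 25, 26, 27, 28, 29, 30, 31, 32, 33, 34, 35, 36, 37, 38, 39, 40}


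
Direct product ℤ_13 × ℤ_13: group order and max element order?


|ℤ_13 × ℤ_13| = 13 × 13 = 169
Max element order = lcm(13,13) = 13
Cyclic? No (gcd=13)

|ℤ_13×ℤ_13| = 169, max element order = 13


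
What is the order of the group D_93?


|D_n| = 2n (n rotations and n reflections)
|D_93| = 2×93 = 186

|D_93| = 186


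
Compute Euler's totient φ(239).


Factor n: 239 = 239
φ(n) = n · ∏(1 - 1/p) over distinct primes p | n
φ(239) = 239 · (1 - 1/239) = 238

φ(239) = 238


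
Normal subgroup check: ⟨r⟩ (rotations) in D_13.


H = ⟨r⟩ (rotations) in D_13
The rotation subgroup ⟨r⟩ has index 2 in D_13, so it is normal

Yes, normal subgroup


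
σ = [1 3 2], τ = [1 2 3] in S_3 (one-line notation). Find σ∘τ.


σ∘τ: apply τ first, then σ
1 →τ 1 →σ 1
2 →τ 2 →σ 3
3 →τ 3 →σ 2

σ∘τ = [1 3 2]


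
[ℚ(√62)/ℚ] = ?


√62 has minimal polynomial x² - 62 (irreducible over ℚ since 62 is squarefree)

[ℚ(√62)/ℚ] = 2


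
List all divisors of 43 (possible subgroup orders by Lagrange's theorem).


Lagrange's theorem: |H| divides |G|
|G| = 43
Divisors of 43: 1, 43

Possible subgroup orders: {1, 43}


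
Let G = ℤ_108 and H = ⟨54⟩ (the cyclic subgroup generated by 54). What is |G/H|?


|⟨54⟩| = n / gcd(54, 108) = 108 / 54 = 2
H is normal (ℤ_108 is abelian).
|G/H| = |G| / |H| = 108 / 2 = 54

|G/H| = 54


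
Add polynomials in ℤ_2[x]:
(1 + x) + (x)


Add coefficients mod 2:
x^0: 1 + 0 = 1 (mod 2)
x^1: 1 + 1 = 0 (mod 2)
Result: 1

f + g = 1


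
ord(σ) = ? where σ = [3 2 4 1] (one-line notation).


Cycle decomposition: (1 3 4)
Cycle lengths: 3
Order = lcm(3) = 3

ord(σ) = 3


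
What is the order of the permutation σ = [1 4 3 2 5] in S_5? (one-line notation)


Cycle decomposition: (2 4)
Cycle lengths: 2
Order = lcm(2) = 2

ord(σ) = 2


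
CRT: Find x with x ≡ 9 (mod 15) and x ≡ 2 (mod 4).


m₁ = 15, m₂ = 4, gcd = 1, so CRT applies. M = m₁·m₂ = 60
Let M₁ = M/m₁ = 4, M₂ = M/m₂ = 15
Find y₁ ≡ M₁⁻¹ (mod m₁): 4⁻¹ ≡ 4 (mod 15)
Find y₂ ≡ M₂⁻¹ (mod m₂): 15⁻¹ ≡ 3 (mod 4)
x = a₁·M₁·y₁ + a₂·M₂·y₂ = 9·4·4 + 2·15·3 = 234
Reduce mod 60: x ≡ 54
Check: 54 mod 15 = 9 ✓, 54 mod 4 = 2 ✓

x ≡ 54 (mod 60)


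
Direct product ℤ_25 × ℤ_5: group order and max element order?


|ℤ_25 × ℤ_5| = 25 × 5 = 125
Max element order = lcm(25,5) = 25
Cyclic? No (gcd=5)

|ℤ_25×ℤ_5| = 125, max element order = 25


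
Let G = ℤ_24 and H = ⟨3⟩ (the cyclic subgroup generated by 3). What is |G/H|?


|⟨3⟩| = n / gcd(3, 24) = 24 / 3 = 8
H is normal (ℤ_24 is abelian).
|G/H| = |G| / |H| = 24 / 8 = 3

|G/H| = 3


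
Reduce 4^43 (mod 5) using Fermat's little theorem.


Fermat's little theorem: if p is prime and gcd(a,p)=1, then a^(p-1) ≡ 1 (mod p)
p = 5 is prime, gcd(4,5) = 1
Reduce exponent: 43 mod 4 = 3
So 4^43 ≡ 4^3 (mod 5)
4^3 mod 5 = 4

4^43 ≡ 4 (mod 5)


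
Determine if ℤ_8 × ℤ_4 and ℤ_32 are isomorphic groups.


Comparing ℤ_8 × ℤ_4 and ℤ_32:
gcd(8,4) = 4 ≠ 1. Max element order in ℤ_8×ℤ_4 is lcm(8,4) = 8 < 32, so it has no element of order 32

No, ℤ_8 × ℤ_4 ≇ ℤ_32


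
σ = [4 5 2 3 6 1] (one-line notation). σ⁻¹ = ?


To find σ⁻¹, swap domain and range:
σ(1) = 4 → σ⁻¹(4) = 1
σ(2) = 5 → σ⁻¹(5) = 2
σ(3) = 2 → σ⁻¹(2) = 3
σ(4) = 3 → σ⁻¹(3) = 4
σ(5) = 6 → σ⁻¹(6) = 5
σ(6) = 1 → σ⁻¹(1) = 6

σ⁻¹ = [6 3 4 1 2 5]


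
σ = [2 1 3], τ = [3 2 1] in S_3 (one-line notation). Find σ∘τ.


σ∘τ: apply τ first, then σ
1 →τ 3 →σ 3
2 →τ 2 →σ 1
3 →τ 1 →σ 2

σ∘τ = [3 1 2]


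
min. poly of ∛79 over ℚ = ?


∛79 satisfies x³ - 79 = 0, irreducible over ℚ (no rational root; 79 is not a perfect cube)

Minimal polynomial: x³ - 79


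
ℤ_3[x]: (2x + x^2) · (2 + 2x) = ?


Expand and collect like terms; reduce coefficients mod 3:
x^0: 0·2 = 0 ≡ 0 (mod 3)
x^1: 0·2 + 2·2 = 4 ≡ 1 (mod 3)
x^2: 2·2 + 1·2 = 6 ≡ 0 (mod 3)
x^3: 1·2 = 2 ≡ 2 (mod 3)
Result: x + 2x^3

f · g = x + 2x^3


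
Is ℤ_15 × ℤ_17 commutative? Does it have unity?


Direct product ring; commutative with unity (1,1); but (1,0)·(0,1) = (0,0) gives zero divisors, so not an integral domain
Commutative: Yes
Integral domain: No
Has unity: Yes

ℤ_15 × ℤ_17: Commutative=Yes, Unity=Yes


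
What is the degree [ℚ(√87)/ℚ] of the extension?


√87 has minimal polynomial x² - 87 (irreducible over ℚ since 87 is squarefree)

[ℚ(√87)/ℚ] = 2


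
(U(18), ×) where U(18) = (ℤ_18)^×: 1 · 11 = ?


Operation: multiplication mod 18
1 · 11 = (a × b) mod 18 with a = 1, b = 11

1 · 11 = 11


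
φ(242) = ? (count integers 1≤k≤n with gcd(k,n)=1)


Factor n: 242 = 2 × 11^2
φ(n) = n · ∏(1 - 1/p) over distinct primes p | n
φ(242) = 242 · (1 - 1/2) · (1 - 1/11) = 110

φ(242) = 110


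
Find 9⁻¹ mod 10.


Use the extended Euclidean algorithm to write 1 = 9·s + 10·t; then s mod 10 is the inverse.
Euclidean algorithm:
  9 = 0·10 + 9
  10 = 1·9 + 1
  9 = 9·1 + 0
gcd(9,10) = 1
Back-substitution gives: 9·(-1) + 10·(1) = 1
So 9⁻¹ ≡ -1 ≡ 9 (mod 10)
Check: 9 × 9 = 81 ≡ 1 (mod 10) ✓

9⁻¹ ≡ 9 (mod 10)


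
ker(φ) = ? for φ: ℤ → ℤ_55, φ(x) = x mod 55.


Kernel = preimage of identity
ker(φ) = {x ∈ ℤ : x ≡ 0 (mod 55)} = 55ℤ = {0, ±55, ±110, ...}

ker(φ) = 55ℤ


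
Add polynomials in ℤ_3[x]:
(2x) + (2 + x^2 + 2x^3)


Add coefficients mod 3:
x^0: 0 + 2 = 2 (mod 3)
x^1: 2 + 0 = 2 (mod 3)
x^2: 0 + 1 = 1 (mod 3)
x^3: 0 + 2 = 2 (mod 3)
Result: 2 + 2x + x^2 + 2x^3

f + g = 2 + 2x + x^2 + 2x^3


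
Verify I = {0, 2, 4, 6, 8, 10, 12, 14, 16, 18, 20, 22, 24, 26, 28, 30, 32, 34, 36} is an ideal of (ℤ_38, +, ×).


Check ideal conditions for I = {0, 2, 4, 6, 8, 10, 12, 14, 16, 18, 20, 22, 24, 26, 28, 30, 32, 34, 36} in ℤ_38:
(1) I is an additive subgroup? Yes
(2) For r ∈ ℤ_38 and a ∈ I: r·a ∈ I? Yes

Yes, I is an ideal of ℤ_38


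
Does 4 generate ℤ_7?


g generates ℤ_n iff gcd(g, n) = 1
gcd(4, 7) = 1
Since gcd = 1, 4 is a generator.

Yes, 4 generates ℤ_7


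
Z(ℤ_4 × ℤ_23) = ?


Z(G) = {g ∈ G | gx = xg for all x ∈ G}
Direct product of abelian groups is abelian, so Z(G) = G

Z(ℤ_4 × ℤ_23) = ℤ_4 × ℤ_23


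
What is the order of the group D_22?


|D_n| = 2n (n rotations and n reflections)
|D_22| = 2×22 = 44

|D_22| = 44


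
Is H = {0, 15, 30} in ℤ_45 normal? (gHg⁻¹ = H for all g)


H = {0, 15, 30} in ℤ_45
ℤ_45 is abelian; every subgroup of an abelian group is normal

Yes, normal subgroup


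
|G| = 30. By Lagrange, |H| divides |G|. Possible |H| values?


Lagrange's theorem: |H| divides |G|
|G| = 30
Divisors of 30: 1, 2, 3, 5, 6, 10, 15, 30

Possible subgroup orders: {1, 2, 3, 5, 6, 10, 15, 30}


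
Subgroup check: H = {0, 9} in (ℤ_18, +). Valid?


Subgroup test for H = {0, 9} in (ℤ_18, +):
(1) 0 ∈ H? Yes
(2) Closure: for all a,b ∈ H, (a+b) mod 18 ∈ H? Yes
(3) Inverses: for all a ∈ H, -a mod 18 ∈ H? Yes

Yes, H is a subgroup of ℤ_18


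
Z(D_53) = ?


Z(G) = {g ∈ G | gx = xg for all x ∈ G}
For odd n, Z(D_n) = {e}: no nontrivial rotation commutes with all reflections

Z(D_53) = {e}


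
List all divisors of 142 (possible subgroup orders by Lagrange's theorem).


Lagrange's theorem: |H| divides |G|
|G| = 142
Divisors of 142: 1, 2, 71, 142

Possible subgroup orders: {1, 2, 71, 142}


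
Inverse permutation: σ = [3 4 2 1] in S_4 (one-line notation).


To find σ⁻¹, swap domain and range:
σ(1) = 3 → σ⁻¹(3) = 1
σ(2) = 4 → σ⁻¹(4) = 2
σ(3) = 2 → σ⁻¹(2) = 3
σ(4) = 1 → σ⁻¹(1) = 4

σ⁻¹ = [4 3 1 2]


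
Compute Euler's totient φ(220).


Factor n: 220 = 2^2 × 5 × 11
φ(n) = n · ∏(1 - 1/p) over distinct primes p | n
φ(220) = 220 · (1 - 1/2) · (1 - 1/5) · (1 - 1/11) = 80

φ(220) = 80


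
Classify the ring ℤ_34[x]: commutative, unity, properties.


ℤ_34 has zero divisors (2·17 ≡ 0), and these lift to constant zero divisors in ℤ_34[x]; so not an integral domain
Commutative: Yes
Integral domain: No
Has unity: Yes

ℤ_34[x]: Commutative=Yes, Unity=Yes


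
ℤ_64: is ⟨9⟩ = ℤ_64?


g generates ℤ_n iff gcd(g, n) = 1
gcd(9, 64) = 1
Since gcd = 1, 9 is a generator.

Yes, 9 generates ℤ_64


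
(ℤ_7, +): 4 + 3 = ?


Operation: addition mod 7
4 + 3 = (a + b) mod 7 with a = 4, b = 3

4 + 3 = 0


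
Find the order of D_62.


|D_n| = 2n (n rotations and n reflections)
|D_62| = 2×62 = 124

|D_62| = 124


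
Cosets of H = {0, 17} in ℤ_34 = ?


H = {0, 17}, |H| = 2
Number of cosets = |G|/|H| = 34/2 = 17
0 + H = {0, 17}
1 + H = {1, 18}
2 + H = {2, 19}
3 + H = {3, 20}
4 + H = {4, 21}
5 + H = {5, 22}
6 + H = {6, 23}
7 + H = {7, 24}
8 + H = {8, 25}
9 + H = {9, 26}
10 + H = {10, 27}
11 + H = {11, 28}
12 + H = {12, 29}
13 + H = {13, 30}
14 + H = {14, 31}
15 + H = {15, 32}
16 + H = {16, 33}

Cosets: 0+H={0,17}; 1+H={1,18}; 2+H={2,19}; 3+H={3,20}; 4+H={4,21}; 5+H={5,22}; 6+H={6,23}; 7+H={7,24}; 8+H={8,25}; 9+H={9,26}; 10+H={10,27}; 11+H={11,28}; 12+H={12,29}; 13+H={13,30}; 14+H={14,31}; 15+H={15,32}; 16+H={16,33}


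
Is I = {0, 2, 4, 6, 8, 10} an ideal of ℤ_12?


Check ideal conditions for I = {0, 2, 4, 6, 8, 10} in ℤ_12:
(1) I is an additive subgroup? Yes
(2) For r ∈ ℤ_12 and a ∈ I: r·a ∈ I? Yes

Yes, I is an ideal of ℤ_12


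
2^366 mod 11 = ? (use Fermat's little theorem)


Fermat's little theorem: if p is prime and gcd(a,p)=1, then a^(p-1) ≡ 1 (mod p)
p = 11 is prime, gcd(2,11) = 1
Reduce exponent: 366 mod 10 = 6
So 2^366 ≡ 2^6 (mod 11)
2^6 mod 11 = 9

2^366 ≡ 9 (mod 11)


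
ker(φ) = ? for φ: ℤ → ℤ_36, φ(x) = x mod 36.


Kernel = preimage of identity
ker(φ) = {x ∈ ℤ : x ≡ 0 (mod 36)} = 36ℤ = {0, ±36, ±72, ...}

ker(φ) = 36ℤ


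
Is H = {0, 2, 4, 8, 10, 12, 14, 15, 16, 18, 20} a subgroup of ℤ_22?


Subgroup test for H = {0, 2, 4, 8, 10, 12, 14, 15, 16, 18, 20} in (ℤ_22, +):
(1) 0 ∈ H? Yes
(2) Closure: for all a,b ∈ H, (a+b) mod 22 ∈ H? No  [counterexample: 2 + 4 = 6 ∉ H]
(3) Inverses: for all a ∈ H, -a mod 22 ∈ H? No

No, H is not a subgroup of ℤ_22


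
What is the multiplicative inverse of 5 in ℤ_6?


Use the extended Euclidean algorithm to write 1 = 5·s + 6·t; then s mod 6 is the inverse.
Euclidean algorithm:
  5 = 0·6 + 5
  6 = 1·5 + 1
  5 = 5·1 + 0
gcd(5,6) = 1
Back-substitution gives: 5·(-1) + 6·(1) = 1
So 5⁻¹ ≡ -1 ≡ 5 (mod 6)
Check: 5 × 5 = 25 ≡ 1 (mod 6) ✓

5⁻¹ ≡ 5 (mod 6)


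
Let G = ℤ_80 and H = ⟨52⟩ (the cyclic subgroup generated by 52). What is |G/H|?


|⟨52⟩| = n / gcd(52, 80) = 80 / 4 = 20
H is normal (ℤ_80 is abelian).
|G/H| = |G| / |H| = 80 / 20 = 4

|G/H| = 4


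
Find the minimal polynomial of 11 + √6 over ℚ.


Let α = 11 + √6. Then α - 11 = √6, so (α - 11)² = 6, giving α² - 22α + 115 = 0. Degree 2 and α ∉ ℚ, so this is the minimal polynomial.

Minimal polynomial: x² - 22x + 115


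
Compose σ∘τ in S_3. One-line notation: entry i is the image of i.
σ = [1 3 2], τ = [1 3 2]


σ∘τ: apply τ first, then σ
1 →τ 1 →σ 1
2 →τ 3 →σ 2
3 →τ 2 →σ 3

σ∘τ = [1 2 3]


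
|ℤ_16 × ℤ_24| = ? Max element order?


|ℤ_16 × ℤ_24| = 16 × 24 = 384
Max element order = lcm(16,24) = 48
Cyclic? No (gcd=8)

|ℤ_16×ℤ_24| = 384, max element order = 48


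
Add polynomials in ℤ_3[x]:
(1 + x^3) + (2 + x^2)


Add coefficients mod 3:
x^0: 1 + 2 = 0 (mod 3)
x^1: 0 + 0 = 0 (mod 3)
x^2: 0 + 1 = 1 (mod 3)
x^3: 1 + 0 = 1 (mod 3)
Result: x^2 + x^3

f + g = x^2 + x^3


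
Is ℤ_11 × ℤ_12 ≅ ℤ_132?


Comparing ℤ_11 × ℤ_12 and ℤ_132:
gcd(11,12) = 1, so ℤ_11 × ℤ_12 ≅ ℤ_132 (CRT)

Yes, ℤ_11 × ℤ_12 ≅ ℤ_132


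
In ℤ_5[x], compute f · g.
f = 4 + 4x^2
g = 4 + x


Expand and collect like terms; reduce coefficients mod 5:
x^0: 4·4 = 16 ≡ 1 (mod 5)
x^1: 4·1 + 0·4 = 4 ≡ 4 (mod 5)
x^2: 0·1 + 4·4 = 16 ≡ 1 (mod 5)
x^3: 4·1 = 4 ≡ 4 (mod 5)
Result: 1 + 4x + x^2 + 4x^3

f · g = 1 + 4x + x^2 + 4x^3
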